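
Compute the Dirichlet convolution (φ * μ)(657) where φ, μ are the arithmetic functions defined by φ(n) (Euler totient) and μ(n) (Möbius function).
(φ * μ)(657) = 284

Divisors of 657: [1, 3, 9, 73, 219, 657]. For each d | 657:
  d = 1: φ(1) · μ(657/1) = 1 · 0 = 0
  d = 3: φ(3) · μ(657/3) = 2 · 1 = 2
  d = 9: φ(9) · μ(657/9) = 6 · -1 = -6
  d = 73: φ(73) · μ(657/73) = 72 · 0 = 0
  d = 219: φ(219) · μ(657/219) = 144 · -1 = -144
  d = 657: φ(657) · μ(657/657) = 432 · 1 = 432
Summing: (φ * μ)(657) = 0 + 2 + -6 + 0 + -144 + 432 = 284.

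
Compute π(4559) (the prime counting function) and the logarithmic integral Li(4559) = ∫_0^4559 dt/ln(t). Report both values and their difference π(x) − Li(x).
π(4559) = 617;  Li(4559) ≈ 632.22;  π(x) − Li(x) ≈ -15.22.

Direct count of primes ≤ 4559 gives π(4559) = 617. Numerical evaluation of the logarithmic integral gives Li(4559) ≈ 632.22. The difference π(x) − Li(x) ≈ -15.22 is typically negative for small/moderate x (Li(x) overestimates), though Littlewood's theorem shows this sign changes infinitely often.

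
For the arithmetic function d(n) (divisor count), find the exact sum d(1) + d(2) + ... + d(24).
Σ_{n ≤ 24} d(n) = 84

Compute d(n) for each 1 ≤ n ≤ 24: d(1) = 1, d(2) = 2, d(3) = 2, d(4) = 3, d(5) = 2, d(6) = 4, d(7) = 2, d(8) = 4, d(9) = 3, d(10) = 4, d(11) = 2, d(12) = 6, d(13) = 2, d(14) = 4, d(15) = 4, d(16) = 5, d(17) = 2, d(18) = 6, d(19) = 2, d(20) = 6, d(21) = 4, d(22) = 4, d(23) = 2, d(24) = 8. Summing all 24 values: 84. (Dirichlet's divisor formula: Σ_{n ≤ x} d(n) = x ln(x) + (2γ − 1) x + O(√x). For x = 24, the asymptotic estimate is ≈ 79.98.)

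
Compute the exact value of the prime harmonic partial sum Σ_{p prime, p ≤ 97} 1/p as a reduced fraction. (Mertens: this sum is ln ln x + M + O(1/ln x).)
Σ 1/p = 4156517583588203716343221884611037839/2305567963945518424753102147331756070

π(97) = 25, so the primes ≤ 97 are [2, 3, 5, 7, 11, 13, 17, 19, 23, 29, 31, 37, 41, 43, 47, 53, 59, 61, 67, 71, 73, 79, 83, 89, 97]. Summing 1/p over these primes: 4156517583588203716343221884611037839/2305567963945518424753102147331756070 ≈ 1.8028. Mertens estimate ln ln(97) + 0.2615 ≈ 1.7820.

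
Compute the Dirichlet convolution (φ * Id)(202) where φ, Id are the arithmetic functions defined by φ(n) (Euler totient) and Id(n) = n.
(φ * Id)(202) = 603

Divisors of 202: [1, 2, 101, 202]. For each d | 202:
  d = 1: φ(1) · Id(202/1) = 1 · 202 = 202
  d = 2: φ(2) · Id(202/2) = 1 · 101 = 101
  d = 101: φ(101) · Id(202/101) = 100 · 2 = 200
  d = 202: φ(202) · Id(202/202) = 100 · 1 = 100
Summing: (φ * Id)(202) = 202 + 101 + 200 + 100 = 603.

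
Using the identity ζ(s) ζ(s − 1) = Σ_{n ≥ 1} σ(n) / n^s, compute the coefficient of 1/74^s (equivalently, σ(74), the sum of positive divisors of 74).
σ(74) = 114

In the product (Σ m^0/m^s)(Σ k / k^s) = Σ (Σ_{d | n} d) / n^s, the coefficient of 1/n^s is σ(n) = Σ_{d | n} d. For n = 74, divisors are [1, 2, 37, 74]; summing: σ(74) = 114.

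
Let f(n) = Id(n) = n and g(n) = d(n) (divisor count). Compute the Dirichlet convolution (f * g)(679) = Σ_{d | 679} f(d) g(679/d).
(Id * d)(679) = 891

Divisors of 679: [1, 7, 97, 679]. For each d | 679:
  d = 1: Id(1) · d(679/1) = 1 · 4 = 4
  d = 7: Id(7) · d(679/7) = 7 · 2 = 14
  d = 97: Id(97) · d(679/97) = 97 · 2 = 194
  d = 679: Id(679) · d(679/679) = 679 · 1 = 679
Summing: (Id * d)(679) = 4 + 14 + 194 + 679 = 891.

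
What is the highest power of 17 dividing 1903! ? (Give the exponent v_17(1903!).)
v_17(1903!) = 117

Legendre's formula: v_p(n!) = Σ_{k ≥ 1} ⌊n / p^k⌋. For p = 17, n = 1903, the terms are:
  ⌊1903/17^1⌋ = ⌊1903/17⌋ = 111
  ⌊1903/17^2⌋ = ⌊1903/289⌋ = 6
(the next term ⌊1903/17^3⌋ = 0, terminating the sum). Summing: v_17(1903!) = 111 + 6 = 117.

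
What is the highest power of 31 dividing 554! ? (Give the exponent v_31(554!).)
v_31(554!) = 17

Legendre's formula: v_p(n!) = Σ_{k ≥ 1} ⌊n / p^k⌋. For p = 31, n = 554, the terms are:
  ⌊554/31^1⌋ = ⌊554/31⌋ = 17
(the next term ⌊554/31^2⌋ = 0, terminating the sum). Summing: v_31(554!) = 17 = 17.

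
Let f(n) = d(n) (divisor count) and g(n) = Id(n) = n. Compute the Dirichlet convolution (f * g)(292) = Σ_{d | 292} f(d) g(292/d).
(d * Id)(292) = 825

Divisors of 292: [1, 2, 4, 73, 146, 292]. For each d | 292:
  d = 1: d(1) · Id(292/1) = 1 · 292 = 292
  d = 2: d(2) · Id(292/2) = 2 · 146 = 292
  d = 4: d(4) · Id(292/4) = 3 · 73 = 219
  d = 73: d(73) · Id(292/73) = 2 · 4 = 8
  d = 146: d(146) · Id(292/146) = 4 · 2 = 8
  d = 292: d(292) · Id(292/292) = 6 · 1 = 6
Summing: (d * Id)(292) = 292 + 292 + 219 + 8 + 8 + 6 = 825.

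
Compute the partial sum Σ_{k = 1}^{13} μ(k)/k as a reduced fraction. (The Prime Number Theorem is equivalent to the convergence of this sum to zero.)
Σ μ(k)/k = -2323/30030

Values of μ(k) for 1 ≤ k ≤ 13: μ(1) = 1, μ(2) = -1, μ(3) = -1, μ(5) = -1, μ(6) = 1, μ(7) = -1, μ(10) = 1, μ(11) = -1, μ(13) = -1, with μ = 0 on non-squarefree integers. Summing μ(k)/k for k where μ(k) ≠ 0 gives -2323/30030 ≈ -0.0774. (PNT ⟺ this sum → 0 as n → ∞.)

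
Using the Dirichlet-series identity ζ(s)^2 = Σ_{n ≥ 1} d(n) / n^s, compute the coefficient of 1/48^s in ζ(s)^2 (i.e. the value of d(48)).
d(48) = 10

ζ(s)^2 = (Σ 1/m^s)(Σ 1/k^s). The coefficient of 1/n^s in the product is the number of ordered pairs (m, k) with mk = n, which equals d(n). For n = 48, divisors are [1, 2, 3, 4, 6, 8, 12, 16, 24, 48], so d(48) = 10.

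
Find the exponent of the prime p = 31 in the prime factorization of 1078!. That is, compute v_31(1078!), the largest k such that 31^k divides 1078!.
v_31(1078!) = 35

Legendre's formula: v_p(n!) = Σ_{k ≥ 1} ⌊n / p^k⌋. For p = 31, n = 1078, the terms are:
  ⌊1078/31^1⌋ = ⌊1078/31⌋ = 34
  ⌊1078/31^2⌋ = ⌊1078/961⌋ = 1
(the next term ⌊1078/31^3⌋ = 0, terminating the sum). Summing: v_31(1078!) = 34 + 1 = 35.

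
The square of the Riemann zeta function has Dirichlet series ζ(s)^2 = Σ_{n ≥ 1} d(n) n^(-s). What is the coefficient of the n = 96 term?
d(96) = 12

ζ(s)^2 = (Σ 1/m^s)(Σ 1/k^s). The coefficient of 1/n^s in the product is the number of ordered pairs (m, k) with mk = n, which equals d(n). For n = 96, divisors are [1, 2, 3, 4, 6, 8, 12, 16, 24, 32, 48, 96], so d(96) = 12.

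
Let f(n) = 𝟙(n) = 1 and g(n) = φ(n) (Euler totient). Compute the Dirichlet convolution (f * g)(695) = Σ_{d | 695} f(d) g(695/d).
(𝟙 * φ)(695) = 695

Divisors of 695: [1, 5, 139, 695]. For each d | 695:
  d = 1: 𝟙(1) · φ(695/1) = 1 · 552 = 552
  d = 5: 𝟙(5) · φ(695/5) = 1 · 138 = 138
  d = 139: 𝟙(139) · φ(695/139) = 1 · 4 = 4
  d = 695: 𝟙(695) · φ(695/695) = 1 · 1 = 1
Summing: (𝟙 * φ)(695) = 552 + 138 + 4 + 1 = 695.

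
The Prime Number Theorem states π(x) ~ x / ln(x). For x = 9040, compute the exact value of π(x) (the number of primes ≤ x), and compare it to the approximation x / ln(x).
π(9040) = 1122;  x/ln(x) ≈ 992.38;  relative error ≈ 11.55%.

Directly count primes up to 9040: π(9040) = 1122. The PNT approximation gives 9040/ln(9040) ≈ 9040/9.10941 ≈ 992.38. Relative error (π(x) − x/ln(x)) / π(x) ≈ 11.55%; the approximation is known to undercount slightly (Li(x) is a better estimate).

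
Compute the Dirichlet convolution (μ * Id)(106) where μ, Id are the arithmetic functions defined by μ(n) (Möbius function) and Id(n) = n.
(μ * Id)(106) = 52

Divisors of 106: [1, 2, 53, 106]. For each d | 106:
  d = 1: μ(1) · Id(106/1) = 1 · 106 = 106
  d = 2: μ(2) · Id(106/2) = -1 · 53 = -53
  d = 53: μ(53) · Id(106/53) = -1 · 2 = -2
  d = 106: μ(106) · Id(106/106) = 1 · 1 = 1
Summing: (μ * Id)(106) = 106 + -53 + -2 + 1 = 52.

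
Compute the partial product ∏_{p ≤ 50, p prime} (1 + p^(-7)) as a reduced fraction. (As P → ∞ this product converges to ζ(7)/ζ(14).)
∏ = 263853992248183929955588067841649958807762565359040660091503223132247928290282626850939575242745161896165376/261685269908462752626449098337825267072687203746267710284915637456014619560925349129829845059340019784340625

The primes p ≤ 50 are [2, 3, 5, 7, 11, 13, 17, 19, 23, 29, 31, 37, 41, 43, 47]. For each, (1 + 1/p^7) = (p^7 + 1)/p^7. Multiplying these fractions over p ∈ [2, 3, 5, 7, 11, 13, 17, 19, 23, 29, 31, 37, 41, 43, 47] gives 263853992248183929955588067841649958807762565359040660091503223132247928290282626850939575242745161896165376/261685269908462752626449098337825267072687203746267710284915637456014619560925349129829845059340019784340625. (In the limit P → ∞ this tends to ζ(7)/ζ(14).)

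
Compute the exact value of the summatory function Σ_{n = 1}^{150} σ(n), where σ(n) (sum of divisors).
Σ_{n ≤ 150} σ(n) = 18604

Compute σ(n) for each 1 ≤ n ≤ 150: σ(1) = 1, σ(2) = 3, σ(3) = 4, σ(4) = 7, σ(5) = 6, σ(6) = 12, σ(7) = 8, σ(8) = 15, σ(9) = 13, σ(10) = 18, σ(11) = 12, σ(12) = 28, σ(13) = 14, σ(14) = 24, σ(15) = 24, σ(16) = 31, σ(17) = 18, σ(18) = 39, σ(19) = 20, σ(20) = 42, σ(21) = 32, σ(22) = 36, σ(23) = 24, σ(24) = 60, σ(25) = 31, σ(26) = 42, σ(27) = 40, σ(28) = 56, σ(29) = 30, σ(30) = 72, σ(31) = 32, σ(32) = 63, σ(33) = 48, σ(34) = 54, σ(35) = 48, σ(36) = 91, σ(37) = 38, σ(38) = 60, σ(39) = 56, σ(40) = 90, σ(41) = 42, σ(42) = 96, σ(43) = 44, σ(44) = 84, σ(45) = 78, σ(46) = 72, σ(47) = 48, σ(48) = 124, σ(49) = 57, σ(50) = 93, σ(51) = 72, σ(52) = 98, σ(53) = 54, σ(54) = 120, σ(55) = 72, σ(56) = 120, σ(57) = 80, σ(58) = 90, σ(59) = 60, σ(60) = 168, σ(61) = 62, σ(62) = 96, σ(63) = 104, σ(64) = 127, σ(65) = 84, σ(66) = 144, σ(67) = 68, σ(68) = 126, σ(69) = 96, σ(70) = 144, σ(71) = 72, σ(72) = 195, σ(73) = 74, σ(74) = 114, σ(75) = 124, σ(76) = 140, σ(77) = 96, σ(78) = 168, σ(79) = 80, σ(80) = 186, σ(81) = 121, σ(82) = 126, σ(83) = 84, σ(84) = 224, σ(85) = 108, σ(86) = 132, σ(87) = 120, σ(88) = 180, σ(89) = 90, σ(90) = 234, σ(91) = 112, σ(92) = 168, σ(93) = 128, σ(94) = 144, σ(95) = 120, σ(96) = 252, σ(97) = 98, σ(98) = 171, σ(99) = 156, σ(100) = 217, σ(101) = 102, σ(102) = 216, σ(103) = 104, σ(104) = 210, σ(105) = 192, σ(106) = 162, σ(107) = 108, σ(108) = 280, σ(109) = 110, σ(110) = 216, σ(111) = 152, σ(112) = 248, σ(113) = 114, σ(114) = 240, σ(115) = 144, σ(116) = 210, σ(117) = 182, σ(118) = 180, σ(119) = 144, σ(120) = 360, σ(121) = 133, σ(122) = 186, σ(123) = 168, σ(124) = 224, σ(125) = 156, σ(126) = 312, σ(127) = 128, σ(128) = 255, σ(129) = 176, σ(130) = 252, σ(131) = 132, σ(132) = 336, σ(133) = 160, σ(134) = 204, σ(135) = 240, σ(136) = 270, σ(137) = 138, σ(138) = 288, σ(139) = 140, σ(140) = 336, σ(141) = 192, σ(142) = 216, σ(143) = 168, σ(144) = 403, σ(145) = 180, σ(146) = 222, σ(147) = 228, σ(148) = 266, σ(149) = 150, σ(150) = 372. Summing all 150 values: 18604. (Average order: Σ_{n ≤ x} σ(n) ~ (π²/12) x². For x = 150, (π²/12)·150² ≈ 18505.51.)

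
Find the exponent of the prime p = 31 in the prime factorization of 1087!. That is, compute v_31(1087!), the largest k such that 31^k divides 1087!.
v_31(1087!) = 36

Legendre's formula: v_p(n!) = Σ_{k ≥ 1} ⌊n / p^k⌋. For p = 31, n = 1087, the terms are:
  ⌊1087/31^1⌋ = ⌊1087/31⌋ = 35
  ⌊1087/31^2⌋ = ⌊1087/961⌋ = 1
(the next term ⌊1087/31^3⌋ = 0, terminating the sum). Summing: v_31(1087!) = 35 + 1 = 36.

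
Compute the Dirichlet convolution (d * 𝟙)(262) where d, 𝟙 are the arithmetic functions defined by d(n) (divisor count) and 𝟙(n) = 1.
(d * 𝟙)(262) = 9

Divisors of 262: [1, 2, 131, 262]. For each d | 262:
  d = 1: d(1) · 𝟙(262/1) = 1 · 1 = 1
  d = 2: d(2) · 𝟙(262/2) = 2 · 1 = 2
  d = 131: d(131) · 𝟙(262/131) = 2 · 1 = 2
  d = 262: d(262) · 𝟙(262/262) = 4 · 1 = 4
Summing: (d * 𝟙)(262) = 1 + 2 + 2 + 4 = 9.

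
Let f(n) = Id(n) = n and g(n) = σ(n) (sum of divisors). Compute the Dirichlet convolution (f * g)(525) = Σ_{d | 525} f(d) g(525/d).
(Id * σ)(525) = 9030

Divisors of 525: [1, 3, 5, 7, 15, 21, 25, 35, 75, 105, 175, 525]. For each d | 525:
  d = 1: Id(1) · σ(525/1) = 1 · 992 = 992
  d = 3: Id(3) · σ(525/3) = 3 · 248 = 744
  d = 5: Id(5) · σ(525/5) = 5 · 192 = 960
  d = 7: Id(7) · σ(525/7) = 7 · 124 = 868
  d = 15: Id(15) · σ(525/15) = 15 · 48 = 720
  d = 21: Id(21) · σ(525/21) = 21 · 31 = 651
  d = 25: Id(25) · σ(525/25) = 25 · 32 = 800
  d = 35: Id(35) · σ(525/35) = 35 · 24 = 840
  d = 75: Id(75) · σ(525/75) = 75 · 8 = 600
  d = 105: Id(105) · σ(525/105) = 105 · 6 = 630
  d = 175: Id(175) · σ(525/175) = 175 · 4 = 700
  d = 525: Id(525) · σ(525/525) = 525 · 1 = 525
Summing: (Id * σ)(525) = 992 + 744 + 960 + 868 + 720 + 651 + 800 + 840 + 600 + 630 + 700 + 525 = 9030.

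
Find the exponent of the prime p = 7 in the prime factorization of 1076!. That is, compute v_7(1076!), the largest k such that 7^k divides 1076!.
v_7(1076!) = 177

Legendre's formula: v_p(n!) = Σ_{k ≥ 1} ⌊n / p^k⌋. For p = 7, n = 1076, the terms are:
  ⌊1076/7^1⌋ = ⌊1076/7⌋ = 153
  ⌊1076/7^2⌋ = ⌊1076/49⌋ = 21
  ⌊1076/7^3⌋ = ⌊1076/343⌋ = 3
(the next term ⌊1076/7^4⌋ = 0, terminating the sum). Summing: v_7(1076!) = 153 + 21 + 3 = 177.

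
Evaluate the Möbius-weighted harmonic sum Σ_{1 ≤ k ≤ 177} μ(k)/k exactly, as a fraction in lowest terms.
Σ μ(k)/k = -405094636462344486762882436757770090366687617598923355652478890632/83294951893662609690425847675448128125490254797437431023480841994855

Values of μ(k) for 1 ≤ k ≤ 177: μ(1) = 1, μ(2) = -1, μ(3) = -1, μ(5) = -1, μ(6) = 1, μ(7) = -1, μ(10) = 1, μ(11) = -1, μ(13) = -1, μ(14) = 1, μ(15) = 1, μ(17) = -1, μ(19) = -1, μ(21) = 1, μ(22) = 1, μ(23) = -1, μ(26) = 1, μ(29) = -1, μ(30) = -1, μ(31) = -1, μ(33) = 1, μ(34) = 1, μ(35) = 1, μ(37) = -1, μ(38) = 1, μ(39) = 1, μ(41) = -1, μ(42) = -1, μ(43) = -1, μ(46) = 1, μ(47) = -1, μ(51) = 1, μ(53) = -1, μ(55) = 1, μ(57) = 1, μ(58) = 1, μ(59) = -1, μ(61) = -1, μ(62) = 1, μ(65) = 1, μ(66) = -1, μ(67) = -1, μ(69) = 1, μ(70) = -1, μ(71) = -1, μ(73) = -1, μ(74) = 1, μ(77) = 1, μ(78) = -1, μ(79) = -1, μ(82) = 1, μ(83) = -1, μ(85) = 1, μ(86) = 1, μ(87) = 1, μ(89) = -1, μ(91) = 1, μ(93) = 1, μ(94) = 1, μ(95) = 1, μ(97) = -1, μ(101) = -1, μ(102) = -1, μ(103) = -1, μ(105) = -1, μ(106) = 1, μ(107) = -1, μ(109) = -1, μ(110) = -1, μ(111) = 1, μ(113) = -1, μ(114) = -1, μ(115) = 1, μ(118) = 1, μ(119) = 1, μ(122) = 1, μ(123) = 1, μ(127) = -1, μ(129) = 1, μ(130) = -1, μ(131) = -1, μ(133) = 1, μ(134) = 1, μ(137) = -1, μ(138) = -1, μ(139) = -1, μ(141) = 1, μ(142) = 1, μ(143) = 1, μ(145) = 1, μ(146) = 1, μ(149) = -1, μ(151) = -1, μ(154) = -1, μ(155) = 1, μ(157) = -1, μ(158) = 1, μ(159) = 1, μ(161) = 1, μ(163) = -1, μ(165) = -1, μ(166) = 1, μ(167) = -1, μ(170) = -1, μ(173) = -1, μ(174) = -1, μ(177) = 1, with μ = 0 on non-squarefree integers. Summing μ(k)/k for k where μ(k) ≠ 0 gives -405094636462344486762882436757770090366687617598923355652478890632/83294951893662609690425847675448128125490254797437431023480841994855 ≈ -0.0049. (PNT ⟺ this sum → 0 as n → ∞.)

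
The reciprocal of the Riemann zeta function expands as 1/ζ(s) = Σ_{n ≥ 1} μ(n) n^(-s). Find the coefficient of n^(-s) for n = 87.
μ(87) = 1

Factor n = 87 = 3 · 29. μ(n) = 0 if any exponent ≥ 2 (not squarefree); otherwise μ(n) = (−1)^{ω(n)} where ω(n) is the number of distinct prime factors. Applying: μ(87) = 1.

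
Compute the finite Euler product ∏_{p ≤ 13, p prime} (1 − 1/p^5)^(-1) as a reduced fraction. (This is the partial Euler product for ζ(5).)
∏ = 2548391272552125/2457639696903844

The primes p ≤ 13 are [2, 3, 5, 7, 11, 13]. For each prime, (1 − 1/p^5)^(-1) = p^5 / (p^5 − 1). The product is (1 − 1/2^5)^(-1), (1 − 1/3^5)^(-1), (1 − 1/5^5)^(-1), (1 − 1/7^5)^(-1), (1 − 1/11^5)^(-1), (1 − 1/13^5)^(-1) = ∏ p^5 / (p^5 − 1) = 2548391272552125/2457639696903844.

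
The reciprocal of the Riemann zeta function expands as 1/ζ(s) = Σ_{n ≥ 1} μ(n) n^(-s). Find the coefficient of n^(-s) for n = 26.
μ(26) = 1

Factor n = 26 = 2 · 13. μ(n) = 0 if any exponent ≥ 2 (not squarefree); otherwise μ(n) = (−1)^{ω(n)} where ω(n) is the number of distinct prime factors. Applying: μ(26) = 1.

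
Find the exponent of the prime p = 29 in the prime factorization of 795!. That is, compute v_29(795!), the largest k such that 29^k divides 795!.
v_29(795!) = 27

Legendre's formula: v_p(n!) = Σ_{k ≥ 1} ⌊n / p^k⌋. For p = 29, n = 795, the terms are:
  ⌊795/29^1⌋ = ⌊795/29⌋ = 27
(the next term ⌊795/29^2⌋ = 0, terminating the sum). Summing: v_29(795!) = 27 = 27.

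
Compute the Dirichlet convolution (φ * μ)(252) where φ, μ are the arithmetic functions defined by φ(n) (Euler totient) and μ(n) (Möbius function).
(φ * μ)(252) = 20

Divisors of 252: [1, 2, 3, 4, 6, 7, 9, 12, 14, 18, 21, 28, 36, 42, 63, 84, 126, 252]. For each d | 252:
  d = 1: φ(1) · μ(252/1) = 1 · 0 = 0
  d = 2: φ(2) · μ(252/2) = 1 · 0 = 0
  d = 3: φ(3) · μ(252/3) = 2 · 0 = 0
  d = 4: φ(4) · μ(252/4) = 2 · 0 = 0
  d = 6: φ(6) · μ(252/6) = 2 · -1 = -2
  d = 7: φ(7) · μ(252/7) = 6 · 0 = 0
  d = 9: φ(9) · μ(252/9) = 6 · 0 = 0
  d = 12: φ(12) · μ(252/12) = 4 · 1 = 4
  d = 14: φ(14) · μ(252/14) = 6 · 0 = 0
  d = 18: φ(18) · μ(252/18) = 6 · 1 = 6
  d = 21: φ(21) · μ(252/21) = 12 · 0 = 0
  d = 28: φ(28) · μ(252/28) = 12 · 0 = 0
  d = 36: φ(36) · μ(252/36) = 12 · -1 = -12
  d = 42: φ(42) · μ(252/42) = 12 · 1 = 12
  d = 63: φ(63) · μ(252/63) = 36 · 0 = 0
  d = 84: φ(84) · μ(252/84) = 24 · -1 = -24
  d = 126: φ(126) · μ(252/126) = 36 · -1 = -36
  d = 252: φ(252) · μ(252/252) = 72 · 1 = 72
Summing: (φ * μ)(252) = 0 + 0 + 0 + 0 + -2 + 0 + 0 + 4 + 0 + 6 + 0 + 0 + -12 + 12 + 0 + -24 + -36 + 72 = 20.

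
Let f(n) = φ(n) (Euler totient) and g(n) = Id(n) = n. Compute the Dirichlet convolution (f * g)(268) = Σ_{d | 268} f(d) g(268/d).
(φ * Id)(268) = 1064

Divisors of 268: [1, 2, 4, 67, 134, 268]. For each d | 268:
  d = 1: φ(1) · Id(268/1) = 1 · 268 = 268
  d = 2: φ(2) · Id(268/2) = 1 · 134 = 134
  d = 4: φ(4) · Id(268/4) = 2 · 67 = 134
  d = 67: φ(67) · Id(268/67) = 66 · 4 = 264
  d = 134: φ(134) · Id(268/134) = 66 · 2 = 132
  d = 268: φ(268) · Id(268/268) = 132 · 1 = 132
Summing: (φ * Id)(268) = 268 + 134 + 134 + 264 + 132 + 132 = 1064.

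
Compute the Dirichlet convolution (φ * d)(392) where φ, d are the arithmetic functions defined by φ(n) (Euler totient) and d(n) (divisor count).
(φ * d)(392) = 855

Divisors of 392: [1, 2, 4, 7, 8, 14, 28, 49, 56, 98, 196, 392]. For each d | 392:
  d = 1: φ(1) · d(392/1) = 1 · 12 = 12
  d = 2: φ(2) · d(392/2) = 1 · 9 = 9
  d = 4: φ(4) · d(392/4) = 2 · 6 = 12
  d = 7: φ(7) · d(392/7) = 6 · 8 = 48
  d = 8: φ(8) · d(392/8) = 4 · 3 = 12
  d = 14: φ(14) · d(392/14) = 6 · 6 = 36
  d = 28: φ(28) · d(392/28) = 12 · 4 = 48
  d = 49: φ(49) · d(392/49) = 42 · 4 = 168
  d = 56: φ(56) · d(392/56) = 24 · 2 = 48
  d = 98: φ(98) · d(392/98) = 42 · 3 = 126
  d = 196: φ(196) · d(392/196) = 84 · 2 = 168
  d = 392: φ(392) · d(392/392) = 168 · 1 = 168
Summing: (φ * d)(392) = 12 + 9 + 12 + 48 + 12 + 36 + 48 + 168 + 48 + 126 + 168 + 168 = 855.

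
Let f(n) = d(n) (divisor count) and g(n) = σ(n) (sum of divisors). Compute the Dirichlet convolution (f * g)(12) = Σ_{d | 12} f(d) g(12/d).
(d * σ)(12) = 96

Divisors of 12: [1, 2, 3, 4, 6, 12]. For each d | 12:
  d = 1: d(1) · σ(12/1) = 1 · 28 = 28
  d = 2: d(2) · σ(12/2) = 2 · 12 = 24
  d = 3: d(3) · σ(12/3) = 2 · 7 = 14
  d = 4: d(4) · σ(12/4) = 3 · 4 = 12
  d = 6: d(6) · σ(12/6) = 4 · 3 = 12
  d = 12: d(12) · σ(12/12) = 6 · 1 = 6
Summing: (d * σ)(12) = 28 + 24 + 14 + 12 + 12 + 6 = 96.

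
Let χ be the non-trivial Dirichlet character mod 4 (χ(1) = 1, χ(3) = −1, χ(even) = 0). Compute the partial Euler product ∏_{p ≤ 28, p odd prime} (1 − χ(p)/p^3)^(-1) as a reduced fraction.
∏ = 177358697820836675/183046656872153088

The odd primes p ≤ 28 are [3, 5, 7, 11, 13, 17, 19, 23]. For each, χ(p) = 1 if p ≡ 1 mod 4, χ(p) = −1 if p ≡ 3 mod 4. Taking (1 − χ(p)/p^3)^(-1) = p^3/(p^3 − χ(p)): (1 − (-1)/3^3)^(-1) · (1 − (1)/5^3)^(-1) · (1 − (-1)/7^3)^(-1) · (1 − (-1)/11^3)^(-1) · (1 − (1)/13^3)^(-1) · (1 − (1)/17^3)^(-1) · (1 − (-1)/19^3)^(-1) · (1 − (-1)/23^3)^(-1) = 177358697820836675/183046656872153088.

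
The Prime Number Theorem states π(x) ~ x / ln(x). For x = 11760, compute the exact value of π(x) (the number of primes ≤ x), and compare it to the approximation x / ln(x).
π(11760) = 1409;  x/ln(x) ≈ 1254.74;  relative error ≈ 10.95%.

Directly count primes up to 11760: π(11760) = 1409. The PNT approximation gives 11760/ln(11760) ≈ 11760/9.37246 ≈ 1254.74. Relative error (π(x) − x/ln(x)) / π(x) ≈ 10.95%; the approximation is known to undercount slightly (Li(x) is a better estimate).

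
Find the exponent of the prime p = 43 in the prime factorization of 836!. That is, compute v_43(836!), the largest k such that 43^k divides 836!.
v_43(836!) = 19

Legendre's formula: v_p(n!) = Σ_{k ≥ 1} ⌊n / p^k⌋. For p = 43, n = 836, the terms are:
  ⌊836/43^1⌋ = ⌊836/43⌋ = 19
(the next term ⌊836/43^2⌋ = 0, terminating the sum). Summing: v_43(836!) = 19 = 19.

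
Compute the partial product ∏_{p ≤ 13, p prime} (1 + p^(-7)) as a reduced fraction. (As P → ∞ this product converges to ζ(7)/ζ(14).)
∏ = 131129952026000311359081292/130052142598591679794453125

The primes p ≤ 13 are [2, 3, 5, 7, 11, 13]. For each, (1 + 1/p^7) = (p^7 + 1)/p^7. Multiplying these fractions over p ∈ [2, 3, 5, 7, 11, 13] gives 131129952026000311359081292/130052142598591679794453125. (In the limit P → ∞ this tends to ζ(7)/ζ(14).)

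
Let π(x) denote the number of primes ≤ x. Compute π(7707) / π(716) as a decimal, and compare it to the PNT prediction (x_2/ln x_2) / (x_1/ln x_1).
π(7707)/π(716) = 978/127 ≈ 7.7008;  PNT prediction ≈ 7.9061.

π(716) = 127 and π(7707) = 978, so π(7707)/π(716) ≈ 7.7008. The PNT-predicted ratio is (7707/ln(7707)) / (716/ln(716)) ≈ 7.9061. The two agree to within a few percent, as expected.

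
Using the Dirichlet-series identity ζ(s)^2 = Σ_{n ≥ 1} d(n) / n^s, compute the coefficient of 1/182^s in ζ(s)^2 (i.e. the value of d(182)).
d(182) = 8

ζ(s)^2 = (Σ 1/m^s)(Σ 1/k^s). The coefficient of 1/n^s in the product is the number of ordered pairs (m, k) with mk = n, which equals d(n). For n = 182, divisors are [1, 2, 7, 13, 14, 26, 91, 182], so d(182) = 8.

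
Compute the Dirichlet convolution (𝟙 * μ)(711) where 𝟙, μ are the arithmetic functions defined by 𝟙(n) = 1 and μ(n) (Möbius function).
(𝟙 * μ)(711) = 0

Divisors of 711: [1, 3, 9, 79, 237, 711]. For each d | 711:
  d = 1: 𝟙(1) · μ(711/1) = 1 · 0 = 0
  d = 3: 𝟙(3) · μ(711/3) = 1 · 1 = 1
  d = 9: 𝟙(9) · μ(711/9) = 1 · -1 = -1
  d = 79: 𝟙(79) · μ(711/79) = 1 · 0 = 0
  d = 237: 𝟙(237) · μ(711/237) = 1 · -1 = -1
  d = 711: 𝟙(711) · μ(711/711) = 1 · 1 = 1
Summing: (𝟙 * μ)(711) = 0 + 1 + -1 + 0 + -1 + 1 = 0.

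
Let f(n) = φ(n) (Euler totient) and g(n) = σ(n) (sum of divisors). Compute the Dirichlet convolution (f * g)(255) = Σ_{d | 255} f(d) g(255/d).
(φ * σ)(255) = 2040

Divisors of 255: [1, 3, 5, 15, 17, 51, 85, 255]. For each d | 255:
  d = 1: φ(1) · σ(255/1) = 1 · 432 = 432
  d = 3: φ(3) · σ(255/3) = 2 · 108 = 216
  d = 5: φ(5) · σ(255/5) = 4 · 72 = 288
  d = 15: φ(15) · σ(255/15) = 8 · 18 = 144
  d = 17: φ(17) · σ(255/17) = 16 · 24 = 384
  d = 51: φ(51) · σ(255/51) = 32 · 6 = 192
  d = 85: φ(85) · σ(255/85) = 64 · 4 = 256
  d = 255: φ(255) · σ(255/255) = 128 · 1 = 128
Summing: (φ * σ)(255) = 432 + 216 + 288 + 144 + 384 + 192 + 256 + 128 = 2040.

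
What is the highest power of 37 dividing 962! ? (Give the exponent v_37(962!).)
v_37(962!) = 26

Legendre's formula: v_p(n!) = Σ_{k ≥ 1} ⌊n / p^k⌋. For p = 37, n = 962, the terms are:
  ⌊962/37^1⌋ = ⌊962/37⌋ = 26
(the next term ⌊962/37^2⌋ = 0, terminating the sum). Summing: v_37(962!) = 26 = 26.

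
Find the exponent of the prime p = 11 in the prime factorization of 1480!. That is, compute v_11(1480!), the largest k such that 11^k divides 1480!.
v_11(1480!) = 147

Legendre's formula: v_p(n!) = Σ_{k ≥ 1} ⌊n / p^k⌋. For p = 11, n = 1480, the terms are:
  ⌊1480/11^1⌋ = ⌊1480/11⌋ = 134
  ⌊1480/11^2⌋ = ⌊1480/121⌋ = 12
  ⌊1480/11^3⌋ = ⌊1480/1331⌋ = 1
(the next term ⌊1480/11^4⌋ = 0, terminating the sum). Summing: v_11(1480!) = 134 + 12 + 1 = 147.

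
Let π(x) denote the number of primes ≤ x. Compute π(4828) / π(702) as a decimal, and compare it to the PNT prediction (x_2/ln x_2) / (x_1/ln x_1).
π(4828)/π(702) = 649/126 ≈ 5.1508;  PNT prediction ≈ 5.3140.

π(702) = 126 and π(4828) = 649, so π(4828)/π(702) ≈ 5.1508. The PNT-predicted ratio is (4828/ln(4828)) / (702/ln(702)) ≈ 5.3140. The two agree to within a few percent, as expected.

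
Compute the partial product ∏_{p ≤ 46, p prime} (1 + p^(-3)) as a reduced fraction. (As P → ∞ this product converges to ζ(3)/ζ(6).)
∏ = 77199709041125603078439960576/65340146372601957980502060935

The primes p ≤ 46 are [2, 3, 5, 7, 11, 13, 17, 19, 23, 29, 31, 37, 41, 43]. For each, (1 + 1/p^3) = (p^3 + 1)/p^3. Multiplying these fractions over p ∈ [2, 3, 5, 7, 11, 13, 17, 19, 23, 29, 31, 37, 41, 43] gives 77199709041125603078439960576/65340146372601957980502060935. (In the limit P → ∞ this tends to ζ(3)/ζ(6).)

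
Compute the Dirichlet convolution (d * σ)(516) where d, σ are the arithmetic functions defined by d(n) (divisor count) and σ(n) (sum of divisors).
(d * σ)(516) = 4416

Divisors of 516: [1, 2, 3, 4, 6, 12, 43, 86, 129, 172, 258, 516]. For each d | 516:
  d = 1: d(1) · σ(516/1) = 1 · 1232 = 1232
  d = 2: d(2) · σ(516/2) = 2 · 528 = 1056
  d = 3: d(3) · σ(516/3) = 2 · 308 = 616
  d = 4: d(4) · σ(516/4) = 3 · 176 = 528
  d = 6: d(6) · σ(516/6) = 4 · 132 = 528
  d = 12: d(12) · σ(516/12) = 6 · 44 = 264
  d = 43: d(43) · σ(516/43) = 2 · 28 = 56
  d = 86: d(86) · σ(516/86) = 4 · 12 = 48
  d = 129: d(129) · σ(516/129) = 4 · 7 = 28
  d = 172: d(172) · σ(516/172) = 6 · 4 = 24
  d = 258: d(258) · σ(516/258) = 8 · 3 = 24
  d = 516: d(516) · σ(516/516) = 12 · 1 = 12
Summing: (d * σ)(516) = 1232 + 1056 + 616 + 528 + 528 + 264 + 56 + 48 + 28 + 24 + 24 + 12 = 4416.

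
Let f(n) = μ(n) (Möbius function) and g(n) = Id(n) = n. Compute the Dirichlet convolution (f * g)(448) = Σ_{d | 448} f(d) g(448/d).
(μ * Id)(448) = 192

Divisors of 448: [1, 2, 4, 7, 8, 14, 16, 28, 32, 56, 64, 112, 224, 448]. For each d | 448:
  d = 1: μ(1) · Id(448/1) = 1 · 448 = 448
  d = 2: μ(2) · Id(448/2) = -1 · 224 = -224
  d = 4: μ(4) · Id(448/4) = 0 · 112 = 0
  d = 7: μ(7) · Id(448/7) = -1 · 64 = -64
  d = 8: μ(8) · Id(448/8) = 0 · 56 = 0
  d = 14: μ(14) · Id(448/14) = 1 · 32 = 32
  d = 16: μ(16) · Id(448/16) = 0 · 28 = 0
  d = 28: μ(28) · Id(448/28) = 0 · 16 = 0
  d = 32: μ(32) · Id(448/32) = 0 · 14 = 0
  d = 56: μ(56) · Id(448/56) = 0 · 8 = 0
  d = 64: μ(64) · Id(448/64) = 0 · 7 = 0
  d = 112: μ(112) · Id(448/112) = 0 · 4 = 0
  d = 224: μ(224) · Id(448/224) = 0 · 2 = 0
  d = 448: μ(448) · Id(448/448) = 0 · 1 = 0
Summing: (μ * Id)(448) = 448 + -224 + 0 + -64 + 0 + 32 + 0 + 0 + 0 + 0 + 0 + 0 + 0 + 0 = 192.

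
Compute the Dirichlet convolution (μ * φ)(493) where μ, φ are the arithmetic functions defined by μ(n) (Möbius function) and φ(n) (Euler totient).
(μ * φ)(493) = 405

Divisors of 493: [1, 17, 29, 493]. For each d | 493:
  d = 1: μ(1) · φ(493/1) = 1 · 448 = 448
  d = 17: μ(17) · φ(493/17) = -1 · 28 = -28
  d = 29: μ(29) · φ(493/29) = -1 · 16 = -16
  d = 493: μ(493) · φ(493/493) = 1 · 1 = 1
Summing: (μ * φ)(493) = 448 + -28 + -16 + 1 = 405.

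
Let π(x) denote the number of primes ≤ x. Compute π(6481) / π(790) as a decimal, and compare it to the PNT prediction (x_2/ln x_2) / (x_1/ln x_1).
π(6481)/π(790) = 841/138 ≈ 6.0942;  PNT prediction ≈ 6.2366.

π(790) = 138 and π(6481) = 841, so π(6481)/π(790) ≈ 6.0942. The PNT-predicted ratio is (6481/ln(6481)) / (790/ln(790)) ≈ 6.2366. The two agree to within a few percent, as expected.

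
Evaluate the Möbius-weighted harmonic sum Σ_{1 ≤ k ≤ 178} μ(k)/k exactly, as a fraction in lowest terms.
Σ μ(k)/k = 125709062959160573557671617219832045395728751290214311430782016431/166589903787325219380851695350896256250980509594874862046961683989710

Values of μ(k) for 1 ≤ k ≤ 178: μ(1) = 1, μ(2) = -1, μ(3) = -1, μ(5) = -1, μ(6) = 1, μ(7) = -1, μ(10) = 1, μ(11) = -1, μ(13) = -1, μ(14) = 1, μ(15) = 1, μ(17) = -1, μ(19) = -1, μ(21) = 1, μ(22) = 1, μ(23) = -1, μ(26) = 1, μ(29) = -1, μ(30) = -1, μ(31) = -1, μ(33) = 1, μ(34) = 1, μ(35) = 1, μ(37) = -1, μ(38) = 1, μ(39) = 1, μ(41) = -1, μ(42) = -1, μ(43) = -1, μ(46) = 1, μ(47) = -1, μ(51) = 1, μ(53) = -1, μ(55) = 1, μ(57) = 1, μ(58) = 1, μ(59) = -1, μ(61) = -1, μ(62) = 1, μ(65) = 1, μ(66) = -1, μ(67) = -1, μ(69) = 1, μ(70) = -1, μ(71) = -1, μ(73) = -1, μ(74) = 1, μ(77) = 1, μ(78) = -1, μ(79) = -1, μ(82) = 1, μ(83) = -1, μ(85) = 1, μ(86) = 1, μ(87) = 1, μ(89) = -1, μ(91) = 1, μ(93) = 1, μ(94) = 1, μ(95) = 1, μ(97) = -1, μ(101) = -1, μ(102) = -1, μ(103) = -1, μ(105) = -1, μ(106) = 1, μ(107) = -1, μ(109) = -1, μ(110) = -1, μ(111) = 1, μ(113) = -1, μ(114) = -1, μ(115) = 1, μ(118) = 1, μ(119) = 1, μ(122) = 1, μ(123) = 1, μ(127) = -1, μ(129) = 1, μ(130) = -1, μ(131) = -1, μ(133) = 1, μ(134) = 1, μ(137) = -1, μ(138) = -1, μ(139) = -1, μ(141) = 1, μ(142) = 1, μ(143) = 1, μ(145) = 1, μ(146) = 1, μ(149) = -1, μ(151) = -1, μ(154) = -1, μ(155) = 1, μ(157) = -1, μ(158) = 1, μ(159) = 1, μ(161) = 1, μ(163) = -1, μ(165) = -1, μ(166) = 1, μ(167) = -1, μ(170) = -1, μ(173) = -1, μ(174) = -1, μ(177) = 1, μ(178) = 1, with μ = 0 on non-squarefree integers. Summing μ(k)/k for k where μ(k) ≠ 0 gives 125709062959160573557671617219832045395728751290214311430782016431/166589903787325219380851695350896256250980509594874862046961683989710 ≈ 0.0008. (PNT ⟺ this sum → 0 as n → ∞.)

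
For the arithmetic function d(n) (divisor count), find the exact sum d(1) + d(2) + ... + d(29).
Σ_{n ≤ 29} d(n) = 103

Compute d(n) for each 1 ≤ n ≤ 29: d(1) = 1, d(2) = 2, d(3) = 2, d(4) = 3, d(5) = 2, d(6) = 4, d(7) = 2, d(8) = 4, d(9) = 3, d(10) = 4, d(11) = 2, d(12) = 6, d(13) = 2, d(14) = 4, d(15) = 4, d(16) = 5, d(17) = 2, d(18) = 6, d(19) = 2, d(20) = 6, d(21) = 4, d(22) = 4, d(23) = 2, d(24) = 8, d(25) = 3, d(26) = 4, d(27) = 4, d(28) = 6, d(29) = 2. Summing all 29 values: 103. (Dirichlet's divisor formula: Σ_{n ≤ x} d(n) = x ln(x) + (2γ − 1) x + O(√x). For x = 29, the asymptotic estimate is ≈ 102.13.)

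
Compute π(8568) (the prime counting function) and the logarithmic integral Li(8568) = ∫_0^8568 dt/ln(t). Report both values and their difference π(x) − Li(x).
π(8568) = 1067;  Li(8568) ≈ 1089.37;  π(x) − Li(x) ≈ -22.37.

Direct count of primes ≤ 8568 gives π(8568) = 1067. Numerical evaluation of the logarithmic integral gives Li(8568) ≈ 1089.37. The difference π(x) − Li(x) ≈ -22.37 is typically negative for small/moderate x (Li(x) overestimates), though Littlewood's theorem shows this sign changes infinitely often.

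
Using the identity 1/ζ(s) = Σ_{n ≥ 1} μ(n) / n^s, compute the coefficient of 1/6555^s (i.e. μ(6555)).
μ(6555) = 1

Factor n = 6555 = 3 · 5 · 19 · 23. μ(n) = 0 if any exponent ≥ 2 (not squarefree); otherwise μ(n) = (−1)^{ω(n)} where ω(n) is the number of distinct prime factors. Applying: μ(6555) = 1.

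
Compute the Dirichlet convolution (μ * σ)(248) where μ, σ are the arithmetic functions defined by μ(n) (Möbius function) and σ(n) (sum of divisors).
(μ * σ)(248) = 248

Divisors of 248: [1, 2, 4, 8, 31, 62, 124, 248]. For each d | 248:
  d = 1: μ(1) · σ(248/1) = 1 · 480 = 480
  d = 2: μ(2) · σ(248/2) = -1 · 224 = -224
  d = 4: μ(4) · σ(248/4) = 0 · 96 = 0
  d = 8: μ(8) · σ(248/8) = 0 · 32 = 0
  d = 31: μ(31) · σ(248/31) = -1 · 15 = -15
  d = 62: μ(62) · σ(248/62) = 1 · 7 = 7
  d = 124: μ(124) · σ(248/124) = 0 · 3 = 0
  d = 248: μ(248) · σ(248/248) = 0 · 1 = 0
Summing: (μ * σ)(248) = 480 + -224 + 0 + 0 + -15 + 7 + 0 + 0 = 248.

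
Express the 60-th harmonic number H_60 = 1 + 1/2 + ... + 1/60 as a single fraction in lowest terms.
H_60 = 15117092380124150817026911/3230237388259077233637600

Direct summation: H_60 = 1 + 1/2 + ... + 1/60. The least common denominator is lcm(1, ..., 60) = 9690712164777231700912800; over this denominator the numerator is 9690712164777231700912800 + 4845356082388615850456400 + 3230237388259077233637600 + 2422678041194307925228200 + 1938142432955446340182560 + 1615118694129538616818800 + 1384387452111033100130400 + 1211339020597153962614100 + 1076745796086359077879200 + 969071216477723170091280 + 880973833161566518264800 + 807559347064769308409400 + 745439397290556284685600 + 692193726055516550065200 + 646047477651815446727520 + 605669510298576981307050 + 570041892045719511818400 + 538372898043179538939600 + 510037482356696405311200 + 484535608238861585045640 + 461462484037011033376800 + 440486916580783259132400 + 421335311512053552213600 + 403779673532384654204700 + 387628486591089268036512 + 372719698645278142342800 + 358915265362119692626400 + 346096863027758275032600 + 334162488440594196583200 + 323023738825907723363760 + 312603618218620377448800 + 302834755149288490653525 + 293657944387188839421600 + 285020946022859755909200 + 276877490422206620026080 + 269186449021589769469800 + 261911139588573829754400 + 255018741178348202655600 + 248479799096852094895200 + 242267804119430792522820 + 236358833287249553680800 + 230731242018505516688400 + 225365399180865853509600 + 220243458290391629566200 + 215349159217271815575840 + 210667655756026776106800 + 206185365208026206402400 + 201889836766192327102350 + 197769636015861871447200 + 193814243295544634018256 + 190013964015239837272800 + 186359849322639071171400 + 182843625750513805677600 + 179457632681059846313200 + 176194766632313303652960 + 173048431513879137516300 + 170012494118898801770400 + 167081244220297098291600 + 164249358725037825439200 + 161511869412953861681880 = 45351277140372452451080733, so H_60 = 45351277140372452451080733/9690712164777231700912800; reducing by gcd(45351277140372452451080733, 9690712164777231700912800) = 3 gives 15117092380124150817026911/3230237388259077233637600 ≈ 4.67987. (The PNT-adjacent estimate ln(60) + γ ≈ 4.67156 matches within O(1/n).)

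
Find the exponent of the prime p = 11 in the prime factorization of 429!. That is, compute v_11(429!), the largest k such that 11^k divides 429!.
v_11(429!) = 42

Legendre's formula: v_p(n!) = Σ_{k ≥ 1} ⌊n / p^k⌋. For p = 11, n = 429, the terms are:
  ⌊429/11^1⌋ = ⌊429/11⌋ = 39
  ⌊429/11^2⌋ = ⌊429/121⌋ = 3
(the next term ⌊429/11^3⌋ = 0, terminating the sum). Summing: v_11(429!) = 39 + 3 = 42.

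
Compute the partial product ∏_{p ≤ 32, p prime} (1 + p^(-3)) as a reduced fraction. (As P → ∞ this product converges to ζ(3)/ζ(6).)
∏ = 123276368443014873612288/104343309932640260237195

The primes p ≤ 32 are [2, 3, 5, 7, 11, 13, 17, 19, 23, 29, 31]. For each, (1 + 1/p^3) = (p^3 + 1)/p^3. Multiplying these fractions over p ∈ [2, 3, 5, 7, 11, 13, 17, 19, 23, 29, 31] gives 123276368443014873612288/104343309932640260237195. (In the limit P → ∞ this tends to ζ(3)/ζ(6).)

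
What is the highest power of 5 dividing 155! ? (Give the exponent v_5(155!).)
v_5(155!) = 38

Legendre's formula: v_p(n!) = Σ_{k ≥ 1} ⌊n / p^k⌋. For p = 5, n = 155, the terms are:
  ⌊155/5^1⌋ = ⌊155/5⌋ = 31
  ⌊155/5^2⌋ = ⌊155/25⌋ = 6
  ⌊155/5^3⌋ = ⌊155/125⌋ = 1
(the next term ⌊155/5^4⌋ = 0, terminating the sum). Summing: v_5(155!) = 31 + 6 + 1 = 38.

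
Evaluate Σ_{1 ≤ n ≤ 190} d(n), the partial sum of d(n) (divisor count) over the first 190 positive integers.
Σ_{n ≤ 190} d(n) = 1031

Compute d(n) for each 1 ≤ n ≤ 190: d(1) = 1, d(2) = 2, d(3) = 2, d(4) = 3, d(5) = 2, d(6) = 4, d(7) = 2, d(8) = 4, d(9) = 3, d(10) = 4, d(11) = 2, d(12) = 6, d(13) = 2, d(14) = 4, d(15) = 4, d(16) = 5, d(17) = 2, d(18) = 6, d(19) = 2, d(20) = 6, d(21) = 4, d(22) = 4, d(23) = 2, d(24) = 8, d(25) = 3, d(26) = 4, d(27) = 4, d(28) = 6, d(29) = 2, d(30) = 8, d(31) = 2, d(32) = 6, d(33) = 4, d(34) = 4, d(35) = 4, d(36) = 9, d(37) = 2, d(38) = 4, d(39) = 4, d(40) = 8, d(41) = 2, d(42) = 8, d(43) = 2, d(44) = 6, d(45) = 6, d(46) = 4, d(47) = 2, d(48) = 10, d(49) = 3, d(50) = 6, d(51) = 4, d(52) = 6, d(53) = 2, d(54) = 8, d(55) = 4, d(56) = 8, d(57) = 4, d(58) = 4, d(59) = 2, d(60) = 12, d(61) = 2, d(62) = 4, d(63) = 6, d(64) = 7, d(65) = 4, d(66) = 8, d(67) = 2, d(68) = 6, d(69) = 4, d(70) = 8, d(71) = 2, d(72) = 12, d(73) = 2, d(74) = 4, d(75) = 6, d(76) = 6, d(77) = 4, d(78) = 8, d(79) = 2, d(80) = 10, d(81) = 5, d(82) = 4, d(83) = 2, d(84) = 12, d(85) = 4, d(86) = 4, d(87) = 4, d(88) = 8, d(89) = 2, d(90) = 12, d(91) = 4, d(92) = 6, d(93) = 4, d(94) = 4, d(95) = 4, d(96) = 12, d(97) = 2, d(98) = 6, d(99) = 6, d(100) = 9, d(101) = 2, d(102) = 8, d(103) = 2, d(104) = 8, d(105) = 8, d(106) = 4, d(107) = 2, d(108) = 12, d(109) = 2, d(110) = 8, d(111) = 4, d(112) = 10, d(113) = 2, d(114) = 8, d(115) = 4, d(116) = 6, d(117) = 6, d(118) = 4, d(119) = 4, d(120) = 16, d(121) = 3, d(122) = 4, d(123) = 4, d(124) = 6, d(125) = 4, d(126) = 12, d(127) = 2, d(128) = 8, d(129) = 4, d(130) = 8, d(131) = 2, d(132) = 12, d(133) = 4, d(134) = 4, d(135) = 8, d(136) = 8, d(137) = 2, d(138) = 8, d(139) = 2, d(140) = 12, d(141) = 4, d(142) = 4, d(143) = 4, d(144) = 15, d(145) = 4, d(146) = 4, d(147) = 6, d(148) = 6, d(149) = 2, d(150) = 12, d(151) = 2, d(152) = 8, d(153) = 6, d(154) = 8, d(155) = 4, d(156) = 12, d(157) = 2, d(158) = 4, d(159) = 4, d(160) = 12, d(161) = 4, d(162) = 10, d(163) = 2, d(164) = 6, d(165) = 8, d(166) = 4, d(167) = 2, d(168) = 16, d(169) = 3, d(170) = 8, d(171) = 6, d(172) = 6, d(173) = 2, d(174) = 8, d(175) = 6, d(176) = 10, d(177) = 4, d(178) = 4, d(179) = 2, d(180) = 18, d(181) = 2, d(182) = 8, d(183) = 4, d(184) = 8, d(185) = 4, d(186) = 8, d(187) = 4, d(188) = 6, d(189) = 8, d(190) = 8. Summing all 190 values: 1031. (Dirichlet's divisor formula: Σ_{n ≤ x} d(n) = x ln(x) + (2γ − 1) x + O(√x). For x = 190, the asymptotic estimate is ≈ 1026.28.)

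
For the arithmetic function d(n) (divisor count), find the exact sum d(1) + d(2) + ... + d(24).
Σ_{n ≤ 24} d(n) = 84

Compute d(n) for each 1 ≤ n ≤ 24: d(1) = 1, d(2) = 2, d(3) = 2, d(4) = 3, d(5) = 2, d(6) = 4, d(7) = 2, d(8) = 4, d(9) = 3, d(10) = 4, d(11) = 2, d(12) = 6, d(13) = 2, d(14) = 4, d(15) = 4, d(16) = 5, d(17) = 2, d(18) = 6, d(19) = 2, d(20) = 6, d(21) = 4, d(22) = 4, d(23) = 2, d(24) = 8. Summing all 24 values: 84. (Dirichlet's divisor formula: Σ_{n ≤ x} d(n) = x ln(x) + (2γ − 1) x + O(√x). For x = 24, the asymptotic estimate is ≈ 79.98.)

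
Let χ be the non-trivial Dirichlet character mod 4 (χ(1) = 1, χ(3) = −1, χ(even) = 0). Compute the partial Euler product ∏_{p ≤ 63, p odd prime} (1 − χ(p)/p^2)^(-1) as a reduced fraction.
∏ = 41649646786025278187758845901/45453901250007819878400000000

The odd primes p ≤ 63 are [3, 5, 7, 11, 13, 17, 19, 23, 29, 31, 37, 41, 43, 47, 53, 59, 61]. For each, χ(p) = 1 if p ≡ 1 mod 4, χ(p) = −1 if p ≡ 3 mod 4. Taking (1 − χ(p)/p^2)^(-1) = p^2/(p^2 − χ(p)): (1 − (-1)/3^2)^(-1) · (1 − (1)/5^2)^(-1) · (1 − (-1)/7^2)^(-1) · (1 − (-1)/11^2)^(-1) · (1 − (1)/13^2)^(-1) · (1 − (1)/17^2)^(-1) · (1 − (-1)/19^2)^(-1) · (1 − (-1)/23^2)^(-1) · (1 − (1)/29^2)^(-1) · (1 − (-1)/31^2)^(-1) · (1 − (1)/37^2)^(-1) · (1 − (1)/41^2)^(-1) · (1 − (-1)/43^2)^(-1) · (1 − (-1)/47^2)^(-1) · (1 − (1)/53^2)^(-1) · (1 − (-1)/59^2)^(-1) · (1 − (1)/61^2)^(-1) = 41649646786025278187758845901/45453901250007819878400000000.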